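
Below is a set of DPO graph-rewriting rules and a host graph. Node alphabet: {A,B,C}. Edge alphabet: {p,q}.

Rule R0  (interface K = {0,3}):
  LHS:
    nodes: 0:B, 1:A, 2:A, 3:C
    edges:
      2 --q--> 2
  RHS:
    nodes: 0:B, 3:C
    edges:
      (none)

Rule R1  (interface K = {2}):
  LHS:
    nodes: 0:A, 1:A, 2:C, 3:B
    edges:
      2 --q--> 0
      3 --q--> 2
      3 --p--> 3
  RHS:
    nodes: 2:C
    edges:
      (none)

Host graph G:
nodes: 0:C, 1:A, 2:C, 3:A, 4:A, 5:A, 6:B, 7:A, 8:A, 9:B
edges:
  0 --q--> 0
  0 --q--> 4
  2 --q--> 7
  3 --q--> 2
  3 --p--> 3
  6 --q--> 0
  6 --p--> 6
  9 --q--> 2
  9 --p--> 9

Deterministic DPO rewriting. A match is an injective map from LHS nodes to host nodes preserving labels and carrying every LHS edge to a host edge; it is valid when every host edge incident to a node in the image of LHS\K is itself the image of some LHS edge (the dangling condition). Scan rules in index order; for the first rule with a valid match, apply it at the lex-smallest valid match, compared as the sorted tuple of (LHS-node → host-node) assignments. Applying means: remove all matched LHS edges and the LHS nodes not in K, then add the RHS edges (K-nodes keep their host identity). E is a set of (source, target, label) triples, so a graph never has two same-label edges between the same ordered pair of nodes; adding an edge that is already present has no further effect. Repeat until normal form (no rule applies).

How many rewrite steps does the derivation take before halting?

[0] host  ⇒  10 nodes, 9 edges  {0-q->0 0-q->4 2-q->7 3-q->2 3-p->3 6-q->0 6-p->6 9-q->2 9-p->9}
[1] R1 @ {0↦4, 1↦1, 2↦0, 3↦6}  ⇒  7 nodes, 6 edges  {0-q->0 2-q->7 3-q->2 3-p->3 9-q->2 9-p->9}
[2] R1 @ {0↦7, 1↦5, 2↦2, 3↦9}  ⇒  4 nodes, 3 edges  {0-q->0 3-q->2 3-p->3}
halt: no rule applies after step 2

Answer: 2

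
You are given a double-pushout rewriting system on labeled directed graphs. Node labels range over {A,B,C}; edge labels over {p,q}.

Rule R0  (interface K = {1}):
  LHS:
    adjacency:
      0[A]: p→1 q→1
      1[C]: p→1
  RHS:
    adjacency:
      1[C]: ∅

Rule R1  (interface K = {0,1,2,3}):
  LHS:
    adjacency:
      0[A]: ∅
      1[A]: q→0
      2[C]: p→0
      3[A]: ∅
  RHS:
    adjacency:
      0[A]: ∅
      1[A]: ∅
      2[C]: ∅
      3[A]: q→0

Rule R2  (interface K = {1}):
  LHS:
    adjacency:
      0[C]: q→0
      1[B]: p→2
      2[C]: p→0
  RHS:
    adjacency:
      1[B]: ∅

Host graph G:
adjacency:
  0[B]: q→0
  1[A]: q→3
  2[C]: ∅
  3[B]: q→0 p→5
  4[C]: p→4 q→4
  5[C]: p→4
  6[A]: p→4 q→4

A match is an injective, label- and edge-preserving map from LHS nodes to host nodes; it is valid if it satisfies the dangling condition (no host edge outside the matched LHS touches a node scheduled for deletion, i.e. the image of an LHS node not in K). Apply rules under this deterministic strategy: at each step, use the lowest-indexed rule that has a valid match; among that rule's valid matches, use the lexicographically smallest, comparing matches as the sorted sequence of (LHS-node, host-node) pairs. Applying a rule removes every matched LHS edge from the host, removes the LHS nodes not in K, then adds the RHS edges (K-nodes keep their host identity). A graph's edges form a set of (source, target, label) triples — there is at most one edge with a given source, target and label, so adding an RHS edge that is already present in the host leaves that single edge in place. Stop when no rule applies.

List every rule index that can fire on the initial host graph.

Answer: [R0]

Steps:
R0: 1 valid match — {0↦6, 1↦4}
R1: no valid match — LHS pattern not found
R2: no valid match — 1 raw match, all fail dangling condition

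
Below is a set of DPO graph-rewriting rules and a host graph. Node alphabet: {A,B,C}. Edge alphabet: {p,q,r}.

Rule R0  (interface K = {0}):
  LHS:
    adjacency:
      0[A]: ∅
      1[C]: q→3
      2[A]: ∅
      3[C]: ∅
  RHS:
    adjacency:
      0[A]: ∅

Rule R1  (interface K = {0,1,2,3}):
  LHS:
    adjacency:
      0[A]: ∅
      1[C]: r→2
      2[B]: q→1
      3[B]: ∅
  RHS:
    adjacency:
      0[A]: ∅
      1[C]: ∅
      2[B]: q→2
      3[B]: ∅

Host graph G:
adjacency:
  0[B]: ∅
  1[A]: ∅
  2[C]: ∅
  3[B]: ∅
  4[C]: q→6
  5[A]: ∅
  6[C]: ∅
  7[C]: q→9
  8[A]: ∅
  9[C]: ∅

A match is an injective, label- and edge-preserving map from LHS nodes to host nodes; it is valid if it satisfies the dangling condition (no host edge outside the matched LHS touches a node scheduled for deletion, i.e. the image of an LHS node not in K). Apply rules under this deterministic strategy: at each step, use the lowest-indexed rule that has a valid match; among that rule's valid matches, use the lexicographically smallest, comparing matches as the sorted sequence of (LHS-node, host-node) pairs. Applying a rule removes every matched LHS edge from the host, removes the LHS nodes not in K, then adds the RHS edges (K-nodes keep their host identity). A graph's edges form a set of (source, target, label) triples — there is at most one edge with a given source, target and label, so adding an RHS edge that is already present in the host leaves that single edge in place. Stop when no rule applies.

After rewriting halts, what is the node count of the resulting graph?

[0] host  ⇒  10 nodes, 2 edges  {4-q->6 7-q->9}
[1] R0 @ {0↦1, 1↦4, 2↦5, 3↦6}  ⇒  7 nodes, 1 edges  {7-q->9}
[2] R0 @ {0↦1, 1↦7, 2↦8, 3↦9}  ⇒  4 nodes, 0 edges  {∅}
normal form: no rule applies after step 2
NF nodes: {0:B, 1:A, 2:C, 3:B}

Answer: 4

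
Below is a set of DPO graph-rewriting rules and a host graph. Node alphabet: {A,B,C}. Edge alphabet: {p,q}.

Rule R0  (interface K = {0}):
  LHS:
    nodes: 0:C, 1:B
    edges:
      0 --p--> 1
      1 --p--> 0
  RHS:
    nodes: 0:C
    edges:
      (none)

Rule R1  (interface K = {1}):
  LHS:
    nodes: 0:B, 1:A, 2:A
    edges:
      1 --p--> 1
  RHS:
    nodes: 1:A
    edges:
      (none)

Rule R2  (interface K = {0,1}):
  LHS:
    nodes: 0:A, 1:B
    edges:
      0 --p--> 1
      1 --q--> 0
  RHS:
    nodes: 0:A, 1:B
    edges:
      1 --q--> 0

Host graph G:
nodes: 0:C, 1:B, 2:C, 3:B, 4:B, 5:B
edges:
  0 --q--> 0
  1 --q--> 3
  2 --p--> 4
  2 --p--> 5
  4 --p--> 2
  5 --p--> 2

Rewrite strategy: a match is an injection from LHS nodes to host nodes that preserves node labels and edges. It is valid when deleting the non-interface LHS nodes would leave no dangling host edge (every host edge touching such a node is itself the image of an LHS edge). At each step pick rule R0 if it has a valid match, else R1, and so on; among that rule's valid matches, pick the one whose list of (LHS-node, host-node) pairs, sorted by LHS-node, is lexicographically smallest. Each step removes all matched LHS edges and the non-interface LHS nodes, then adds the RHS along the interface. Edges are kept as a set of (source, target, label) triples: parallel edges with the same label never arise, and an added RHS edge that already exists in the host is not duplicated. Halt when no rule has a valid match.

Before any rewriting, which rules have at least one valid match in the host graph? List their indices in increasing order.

R0: 2 valid matches — {0↦2, 1↦4}, {0↦2, 1↦5}
R1: no valid match — LHS pattern not found
R2: no valid match — LHS pattern not found

Answer: [R0]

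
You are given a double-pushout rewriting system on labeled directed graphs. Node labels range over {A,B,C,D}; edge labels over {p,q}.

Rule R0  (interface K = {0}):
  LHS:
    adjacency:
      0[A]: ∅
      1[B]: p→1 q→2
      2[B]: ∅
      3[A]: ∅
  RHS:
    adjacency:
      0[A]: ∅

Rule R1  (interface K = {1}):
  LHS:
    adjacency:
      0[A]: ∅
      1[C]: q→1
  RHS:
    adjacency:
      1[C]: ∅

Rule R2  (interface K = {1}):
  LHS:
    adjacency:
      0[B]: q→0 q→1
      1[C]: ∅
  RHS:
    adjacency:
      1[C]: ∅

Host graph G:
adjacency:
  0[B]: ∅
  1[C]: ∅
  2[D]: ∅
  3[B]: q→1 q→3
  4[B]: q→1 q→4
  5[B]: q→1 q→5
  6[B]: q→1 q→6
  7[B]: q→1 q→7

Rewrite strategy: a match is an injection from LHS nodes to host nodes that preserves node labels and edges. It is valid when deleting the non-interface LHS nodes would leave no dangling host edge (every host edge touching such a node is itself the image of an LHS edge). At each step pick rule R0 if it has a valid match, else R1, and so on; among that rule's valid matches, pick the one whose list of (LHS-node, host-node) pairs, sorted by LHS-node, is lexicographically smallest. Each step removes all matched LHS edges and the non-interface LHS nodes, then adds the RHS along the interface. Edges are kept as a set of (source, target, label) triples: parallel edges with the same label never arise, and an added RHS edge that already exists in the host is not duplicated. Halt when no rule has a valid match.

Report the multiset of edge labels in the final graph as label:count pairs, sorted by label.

initial: |V|=8 |E|=10  E = 3-q->1 3-q->3 4-q->1 4-q->4 5-q->1 5-q->5 6-q->1 6-q->6 7-q->1 7-q->7
step 1: apply R2 at {0↦3, 1↦1}  → |V|=7 |E|=8  E = 4-q->1 4-q->4 5-q->1 5-q->5 6-q->1 6-q->6 7-q->1 7-q->7
step 2: apply R2 at {0↦4, 1↦1}  → |V|=6 |E|=6  E = 5-q->1 5-q->5 6-q->1 6-q->6 7-q->1 7-q->7
step 3: apply R2 at {0↦5, 1↦1}  → |V|=5 |E|=4  E = 6-q->1 6-q->6 7-q->1 7-q->7
step 4: apply R2 at {0↦6, 1↦1}  → |V|=4 |E|=2  E = 7-q->1 7-q->7
step 5: apply R2 at {0↦7, 1↦1}  → |V|=3 |E|=0  E = ∅
normal form: no rule applies after step 5
NF edges: []

Answer: (no edges)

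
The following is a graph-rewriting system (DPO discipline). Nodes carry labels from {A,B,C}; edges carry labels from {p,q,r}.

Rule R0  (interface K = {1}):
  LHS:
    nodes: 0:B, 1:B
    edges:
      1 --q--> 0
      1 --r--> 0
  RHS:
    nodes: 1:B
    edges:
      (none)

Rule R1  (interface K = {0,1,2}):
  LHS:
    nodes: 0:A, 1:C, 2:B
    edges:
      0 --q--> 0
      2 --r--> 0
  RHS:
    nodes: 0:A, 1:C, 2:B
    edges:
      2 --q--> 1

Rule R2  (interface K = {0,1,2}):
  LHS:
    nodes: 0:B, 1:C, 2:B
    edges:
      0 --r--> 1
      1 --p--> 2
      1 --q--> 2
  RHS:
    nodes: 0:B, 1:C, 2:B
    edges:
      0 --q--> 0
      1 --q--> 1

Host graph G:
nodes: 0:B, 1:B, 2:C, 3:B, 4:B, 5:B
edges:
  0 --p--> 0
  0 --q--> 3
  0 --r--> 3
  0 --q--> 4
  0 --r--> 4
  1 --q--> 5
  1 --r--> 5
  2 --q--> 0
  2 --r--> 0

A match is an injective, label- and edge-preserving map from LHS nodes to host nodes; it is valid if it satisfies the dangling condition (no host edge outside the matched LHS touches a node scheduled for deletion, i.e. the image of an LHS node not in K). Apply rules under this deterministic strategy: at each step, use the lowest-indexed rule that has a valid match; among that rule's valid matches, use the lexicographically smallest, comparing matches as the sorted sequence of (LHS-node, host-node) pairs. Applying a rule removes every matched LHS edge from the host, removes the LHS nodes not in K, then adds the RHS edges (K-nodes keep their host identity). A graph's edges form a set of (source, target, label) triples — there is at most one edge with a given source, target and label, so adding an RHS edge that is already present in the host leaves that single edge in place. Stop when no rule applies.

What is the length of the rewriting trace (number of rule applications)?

Answer: 3

Derivation:
start.  V:6 E:9  edges: 0-p->0 0-q->3 0-r->3 0-q->4 0-r->4 1-q->5 1-r->5 2-q->0 2-r->0
1. fire R0 via {0↦3, 1↦0}  →  V:5 E:7  edges: 0-p->0 0-q->4 0-r->4 1-q->5 1-r->5 2-q->0 2-r->0
2. fire R0 via {0↦4, 1↦0}  →  V:4 E:5  edges: 0-p->0 1-q->5 1-r->5 2-q->0 2-r->0
3. fire R0 via {0↦5, 1↦1}  →  V:3 E:3  edges: 0-p->0 2-q->0 2-r->0
halt: no rule applies after step 3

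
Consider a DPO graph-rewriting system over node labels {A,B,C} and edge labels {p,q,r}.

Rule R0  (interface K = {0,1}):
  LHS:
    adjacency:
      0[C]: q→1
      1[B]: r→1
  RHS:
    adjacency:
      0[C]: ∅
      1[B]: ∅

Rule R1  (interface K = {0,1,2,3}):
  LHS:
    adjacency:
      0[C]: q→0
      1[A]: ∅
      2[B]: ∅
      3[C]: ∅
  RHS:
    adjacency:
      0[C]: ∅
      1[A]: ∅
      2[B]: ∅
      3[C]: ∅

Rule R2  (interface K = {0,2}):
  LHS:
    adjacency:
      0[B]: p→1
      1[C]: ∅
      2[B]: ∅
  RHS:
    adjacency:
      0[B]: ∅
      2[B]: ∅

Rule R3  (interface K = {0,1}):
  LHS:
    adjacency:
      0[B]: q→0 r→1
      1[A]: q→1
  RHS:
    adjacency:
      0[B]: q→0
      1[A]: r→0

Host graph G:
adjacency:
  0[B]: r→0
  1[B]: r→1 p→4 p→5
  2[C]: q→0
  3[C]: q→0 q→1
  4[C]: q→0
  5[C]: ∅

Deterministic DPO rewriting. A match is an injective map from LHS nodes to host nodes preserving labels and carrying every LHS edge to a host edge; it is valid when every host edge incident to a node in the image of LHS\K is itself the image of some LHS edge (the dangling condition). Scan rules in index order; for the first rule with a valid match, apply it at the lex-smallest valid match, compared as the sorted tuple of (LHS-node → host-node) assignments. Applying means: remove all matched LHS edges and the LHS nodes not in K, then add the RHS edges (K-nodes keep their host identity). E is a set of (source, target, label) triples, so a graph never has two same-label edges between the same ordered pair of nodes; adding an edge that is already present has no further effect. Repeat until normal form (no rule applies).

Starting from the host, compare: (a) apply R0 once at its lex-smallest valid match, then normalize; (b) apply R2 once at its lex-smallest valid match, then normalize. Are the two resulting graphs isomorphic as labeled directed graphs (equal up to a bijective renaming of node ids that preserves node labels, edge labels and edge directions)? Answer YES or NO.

branch R0-first: apply at {0↦2, 1↦0} → |E|=6, then 2 more step(s) → NF |V|=5 |E|=3 V={0:B, 1:B, 2:C, 3:C, 4:C} E=1-p->4 3-q->0 4-q->0
branch R2-first: apply at {0↦1, 1↦5, 2↦0} → |E|=7, then 2 more step(s) → NF |V|=5 |E|=3 V={0:B, 1:B, 2:C, 3:C, 4:C} E=1-p->4 3-q->0 4-q->0
graphs isomorphic (equal up to label-preserving node renaming)

Answer: YES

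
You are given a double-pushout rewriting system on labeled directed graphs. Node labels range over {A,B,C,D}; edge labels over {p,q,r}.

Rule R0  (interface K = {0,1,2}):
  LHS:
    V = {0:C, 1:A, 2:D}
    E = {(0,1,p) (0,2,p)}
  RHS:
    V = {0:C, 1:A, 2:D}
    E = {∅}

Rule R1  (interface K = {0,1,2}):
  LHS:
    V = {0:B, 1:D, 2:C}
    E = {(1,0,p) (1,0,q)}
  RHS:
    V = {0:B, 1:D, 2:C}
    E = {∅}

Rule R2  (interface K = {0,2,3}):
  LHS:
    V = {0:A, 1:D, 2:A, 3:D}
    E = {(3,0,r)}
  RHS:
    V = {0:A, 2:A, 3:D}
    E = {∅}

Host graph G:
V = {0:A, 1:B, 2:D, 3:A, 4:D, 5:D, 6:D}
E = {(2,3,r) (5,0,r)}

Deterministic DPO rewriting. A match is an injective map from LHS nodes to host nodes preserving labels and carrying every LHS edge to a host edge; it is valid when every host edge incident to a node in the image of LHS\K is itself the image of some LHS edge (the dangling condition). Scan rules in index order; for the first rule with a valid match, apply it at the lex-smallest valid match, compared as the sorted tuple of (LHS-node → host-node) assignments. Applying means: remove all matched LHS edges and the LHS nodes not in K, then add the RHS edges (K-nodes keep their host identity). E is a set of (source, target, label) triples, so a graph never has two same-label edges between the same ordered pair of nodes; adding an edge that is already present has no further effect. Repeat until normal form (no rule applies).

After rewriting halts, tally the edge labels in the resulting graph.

start.  V:7 E:2  edges: 2-r->3 5-r->0
1. fire R2 via {0↦0, 1↦4, 2↦3, 3↦5}  →  V:6 E:1  edges: 2-r->3
2. fire R2 via {0↦3, 1↦5, 2↦0, 3↦2}  →  V:5 E:0  edges: ∅
final graph: no rule applies after step 2
NF edges: []

Answer: (no edges)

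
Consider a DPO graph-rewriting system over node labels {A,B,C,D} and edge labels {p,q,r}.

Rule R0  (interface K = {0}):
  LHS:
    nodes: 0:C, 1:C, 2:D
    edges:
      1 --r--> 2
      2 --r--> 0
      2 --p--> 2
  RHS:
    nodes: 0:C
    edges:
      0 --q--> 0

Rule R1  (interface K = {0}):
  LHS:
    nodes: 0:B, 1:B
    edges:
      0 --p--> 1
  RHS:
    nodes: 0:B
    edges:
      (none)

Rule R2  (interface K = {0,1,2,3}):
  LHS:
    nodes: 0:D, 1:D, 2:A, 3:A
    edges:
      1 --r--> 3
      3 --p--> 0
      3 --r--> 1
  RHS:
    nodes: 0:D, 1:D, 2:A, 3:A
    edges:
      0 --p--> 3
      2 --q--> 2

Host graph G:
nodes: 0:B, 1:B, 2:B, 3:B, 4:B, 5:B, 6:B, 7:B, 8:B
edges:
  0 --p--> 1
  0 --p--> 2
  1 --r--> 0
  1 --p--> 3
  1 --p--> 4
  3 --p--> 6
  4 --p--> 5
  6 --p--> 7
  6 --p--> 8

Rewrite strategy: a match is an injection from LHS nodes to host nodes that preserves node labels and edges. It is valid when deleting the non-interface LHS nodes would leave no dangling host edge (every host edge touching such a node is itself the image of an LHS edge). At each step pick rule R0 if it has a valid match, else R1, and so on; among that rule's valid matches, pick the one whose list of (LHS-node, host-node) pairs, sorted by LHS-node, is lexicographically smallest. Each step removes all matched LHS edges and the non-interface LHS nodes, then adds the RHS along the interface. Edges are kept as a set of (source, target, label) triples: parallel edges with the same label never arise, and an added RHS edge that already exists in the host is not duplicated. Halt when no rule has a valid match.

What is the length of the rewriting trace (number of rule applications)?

Answer: 7

Rewrite trace:
start.  V:9 E:9  edges: 0-p->1 0-p->2 1-r->0 1-p->3 1-p->4 3-p->6 4-p->5 6-p->7 6-p->8
1. fire R1 via {0↦0, 1↦2}  →  V:8 E:8  edges: 0-p->1 1-r->0 1-p->3 1-p->4 3-p->6 4-p->5 6-p->7 6-p->8
2. fire R1 via {0↦4, 1↦5}  →  V:7 E:7  edges: 0-p->1 1-r->0 1-p->3 1-p->4 3-p->6 6-p->7 6-p->8
3. fire R1 via {0↦1, 1↦4}  →  V:6 E:6  edges: 0-p->1 1-r->0 1-p->3 3-p->6 6-p->7 6-p->8
4. fire R1 via {0↦6, 1↦7}  →  V:5 E:5  edges: 0-p->1 1-r->0 1-p->3 3-p->6 6-p->8
5. fire R1 via {0↦6, 1↦8}  →  V:4 E:4  edges: 0-p->1 1-r->0 1-p->3 3-p->6
6. fire R1 via {0↦3, 1↦6}  →  V:3 E:3  edges: 0-p->1 1-r->0 1-p->3
7. fire R1 via {0↦1, 1↦3}  →  V:2 E:2  edges: 0-p->1 1-r->0
final graph: no rule applies after step 7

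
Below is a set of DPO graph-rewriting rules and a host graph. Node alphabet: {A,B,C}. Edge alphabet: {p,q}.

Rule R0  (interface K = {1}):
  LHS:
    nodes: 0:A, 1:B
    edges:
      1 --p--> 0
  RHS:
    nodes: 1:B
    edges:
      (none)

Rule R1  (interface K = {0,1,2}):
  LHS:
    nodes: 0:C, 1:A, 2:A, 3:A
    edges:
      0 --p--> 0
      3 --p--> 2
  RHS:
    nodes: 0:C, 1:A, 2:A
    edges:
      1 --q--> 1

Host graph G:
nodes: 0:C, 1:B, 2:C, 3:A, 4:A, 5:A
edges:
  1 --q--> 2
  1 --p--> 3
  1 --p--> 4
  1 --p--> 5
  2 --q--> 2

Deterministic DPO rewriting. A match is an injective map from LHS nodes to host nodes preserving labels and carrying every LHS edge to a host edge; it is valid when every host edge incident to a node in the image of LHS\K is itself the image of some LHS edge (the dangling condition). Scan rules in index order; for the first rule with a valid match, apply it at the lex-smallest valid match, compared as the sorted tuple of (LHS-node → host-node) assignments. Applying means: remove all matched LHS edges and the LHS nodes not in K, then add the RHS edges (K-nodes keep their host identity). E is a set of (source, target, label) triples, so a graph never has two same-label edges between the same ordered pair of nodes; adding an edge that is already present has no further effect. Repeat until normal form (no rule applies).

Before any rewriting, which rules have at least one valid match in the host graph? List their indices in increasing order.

R0: 3 valid matches — {0↦3, 1↦1}, {0↦4, 1↦1}, {0↦5, 1↦1}
R1: no valid match — LHS pattern not found

Answer: [R0]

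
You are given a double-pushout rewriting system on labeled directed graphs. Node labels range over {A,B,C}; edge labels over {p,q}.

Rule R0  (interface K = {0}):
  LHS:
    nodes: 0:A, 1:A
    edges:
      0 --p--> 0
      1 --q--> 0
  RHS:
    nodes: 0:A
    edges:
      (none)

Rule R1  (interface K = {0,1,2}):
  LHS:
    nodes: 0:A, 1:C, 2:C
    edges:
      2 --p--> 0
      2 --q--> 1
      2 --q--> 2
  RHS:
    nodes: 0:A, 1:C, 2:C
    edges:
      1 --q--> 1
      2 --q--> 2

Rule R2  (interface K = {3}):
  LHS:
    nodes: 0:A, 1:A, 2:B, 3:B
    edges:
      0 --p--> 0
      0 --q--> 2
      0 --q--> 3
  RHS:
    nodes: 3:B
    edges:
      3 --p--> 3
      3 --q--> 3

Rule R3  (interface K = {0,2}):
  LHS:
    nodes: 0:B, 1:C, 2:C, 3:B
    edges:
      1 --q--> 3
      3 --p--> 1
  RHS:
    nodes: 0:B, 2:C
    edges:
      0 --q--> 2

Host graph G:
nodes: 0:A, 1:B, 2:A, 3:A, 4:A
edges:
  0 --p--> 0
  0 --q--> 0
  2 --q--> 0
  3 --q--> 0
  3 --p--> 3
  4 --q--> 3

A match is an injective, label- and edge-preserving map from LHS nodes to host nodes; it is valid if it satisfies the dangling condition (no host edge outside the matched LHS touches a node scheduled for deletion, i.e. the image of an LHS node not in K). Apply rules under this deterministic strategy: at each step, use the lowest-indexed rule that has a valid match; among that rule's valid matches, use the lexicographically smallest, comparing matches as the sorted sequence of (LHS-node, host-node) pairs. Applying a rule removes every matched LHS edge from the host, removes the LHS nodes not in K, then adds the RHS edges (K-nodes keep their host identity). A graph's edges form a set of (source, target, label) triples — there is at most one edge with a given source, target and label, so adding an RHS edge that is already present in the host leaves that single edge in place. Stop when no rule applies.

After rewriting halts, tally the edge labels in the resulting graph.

Answer: q:2

Steps:
start.  V:5 E:6  edges: 0-p->0 0-q->0 2-q->0 3-q->0 3-p->3 4-q->3
1. fire R0 via {0↦0, 1↦2}  →  V:4 E:4  edges: 0-q->0 3-q->0 3-p->3 4-q->3
2. fire R0 via {0↦3, 1↦4}  →  V:3 E:2  edges: 0-q->0 3-q->0
halt: no rule applies after step 2
NF edges: [(0, 0, 'q'), (3, 0, 'q')]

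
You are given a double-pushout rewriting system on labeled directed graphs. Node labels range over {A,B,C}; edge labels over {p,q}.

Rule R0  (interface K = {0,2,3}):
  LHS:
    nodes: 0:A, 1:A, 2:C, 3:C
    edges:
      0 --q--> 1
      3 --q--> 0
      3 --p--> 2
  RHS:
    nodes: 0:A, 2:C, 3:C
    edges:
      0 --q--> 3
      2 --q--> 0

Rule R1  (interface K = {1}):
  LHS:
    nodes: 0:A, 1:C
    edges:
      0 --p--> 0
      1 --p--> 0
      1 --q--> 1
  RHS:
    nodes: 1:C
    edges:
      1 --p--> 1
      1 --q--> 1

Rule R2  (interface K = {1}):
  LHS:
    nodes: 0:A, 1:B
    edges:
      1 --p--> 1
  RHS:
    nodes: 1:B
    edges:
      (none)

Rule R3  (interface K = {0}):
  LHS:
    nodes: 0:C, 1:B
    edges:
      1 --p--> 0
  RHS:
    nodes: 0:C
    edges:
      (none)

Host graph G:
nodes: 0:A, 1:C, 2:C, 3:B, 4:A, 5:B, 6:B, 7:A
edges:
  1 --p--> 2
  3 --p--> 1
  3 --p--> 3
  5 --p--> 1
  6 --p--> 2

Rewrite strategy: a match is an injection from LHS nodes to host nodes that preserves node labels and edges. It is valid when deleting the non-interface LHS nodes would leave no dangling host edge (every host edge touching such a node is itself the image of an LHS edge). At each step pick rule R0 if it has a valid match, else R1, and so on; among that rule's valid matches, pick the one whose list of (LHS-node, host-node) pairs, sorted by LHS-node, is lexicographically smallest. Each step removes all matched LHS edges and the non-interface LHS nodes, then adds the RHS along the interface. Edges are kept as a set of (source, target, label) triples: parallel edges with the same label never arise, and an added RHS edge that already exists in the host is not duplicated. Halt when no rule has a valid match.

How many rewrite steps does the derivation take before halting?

Answer: 4

Steps:
initial: |V|=8 |E|=5  E = 1-p->2 3-p->1 3-p->3 5-p->1 6-p->2
step 1: apply R2 at {0↦0, 1↦3}  → |V|=7 |E|=4  E = 1-p->2 3-p->1 5-p->1 6-p->2
step 2: apply R3 at {0↦1, 1↦3}  → |V|=6 |E|=3  E = 1-p->2 5-p->1 6-p->2
step 3: apply R3 at {0↦1, 1↦5}  → |V|=5 |E|=2  E = 1-p->2 6-p->2
step 4: apply R3 at {0↦2, 1↦6}  → |V|=4 |E|=1  E = 1-p->2
normal form: no rule applies after step 4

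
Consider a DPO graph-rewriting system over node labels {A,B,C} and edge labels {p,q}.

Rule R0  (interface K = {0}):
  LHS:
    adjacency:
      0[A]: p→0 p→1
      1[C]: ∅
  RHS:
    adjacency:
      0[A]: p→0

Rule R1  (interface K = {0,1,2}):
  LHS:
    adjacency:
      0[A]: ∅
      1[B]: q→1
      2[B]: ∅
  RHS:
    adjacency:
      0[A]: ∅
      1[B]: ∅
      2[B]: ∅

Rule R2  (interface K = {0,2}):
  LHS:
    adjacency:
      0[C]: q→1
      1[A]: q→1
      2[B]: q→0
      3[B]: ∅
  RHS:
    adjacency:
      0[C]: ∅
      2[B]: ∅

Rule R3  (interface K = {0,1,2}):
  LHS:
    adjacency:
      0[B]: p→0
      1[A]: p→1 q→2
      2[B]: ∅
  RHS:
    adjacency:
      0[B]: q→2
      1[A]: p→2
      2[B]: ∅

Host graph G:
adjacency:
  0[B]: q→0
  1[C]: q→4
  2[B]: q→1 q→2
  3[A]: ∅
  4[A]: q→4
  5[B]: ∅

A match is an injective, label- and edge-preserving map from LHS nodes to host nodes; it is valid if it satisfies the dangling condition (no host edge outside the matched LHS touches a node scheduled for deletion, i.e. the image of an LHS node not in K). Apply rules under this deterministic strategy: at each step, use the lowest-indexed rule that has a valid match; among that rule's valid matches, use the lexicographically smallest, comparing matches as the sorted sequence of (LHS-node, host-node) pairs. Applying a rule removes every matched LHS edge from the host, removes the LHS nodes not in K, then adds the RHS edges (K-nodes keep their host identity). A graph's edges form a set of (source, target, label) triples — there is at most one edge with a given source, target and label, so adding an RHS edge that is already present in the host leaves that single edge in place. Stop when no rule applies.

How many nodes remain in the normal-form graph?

Answer: 4

Derivation:
initial: |V|=6 |E|=5  E = 0-q->0 1-q->4 2-q->1 2-q->2 4-q->4
step 1: apply R1 at {0↦3, 1↦0, 2↦2}  → |V|=6 |E|=4  E = 1-q->4 2-q->1 2-q->2 4-q->4
step 2: apply R1 at {0↦3, 1↦2, 2↦0}  → |V|=6 |E|=3  E = 1-q->4 2-q->1 4-q->4
step 3: apply R2 at {0↦1, 1↦4, 2↦2, 3↦0}  → |V|=4 |E|=0  E = ∅
normal form: no rule applies after step 3
NF nodes: {1:C, 2:B, 3:A, 5:B}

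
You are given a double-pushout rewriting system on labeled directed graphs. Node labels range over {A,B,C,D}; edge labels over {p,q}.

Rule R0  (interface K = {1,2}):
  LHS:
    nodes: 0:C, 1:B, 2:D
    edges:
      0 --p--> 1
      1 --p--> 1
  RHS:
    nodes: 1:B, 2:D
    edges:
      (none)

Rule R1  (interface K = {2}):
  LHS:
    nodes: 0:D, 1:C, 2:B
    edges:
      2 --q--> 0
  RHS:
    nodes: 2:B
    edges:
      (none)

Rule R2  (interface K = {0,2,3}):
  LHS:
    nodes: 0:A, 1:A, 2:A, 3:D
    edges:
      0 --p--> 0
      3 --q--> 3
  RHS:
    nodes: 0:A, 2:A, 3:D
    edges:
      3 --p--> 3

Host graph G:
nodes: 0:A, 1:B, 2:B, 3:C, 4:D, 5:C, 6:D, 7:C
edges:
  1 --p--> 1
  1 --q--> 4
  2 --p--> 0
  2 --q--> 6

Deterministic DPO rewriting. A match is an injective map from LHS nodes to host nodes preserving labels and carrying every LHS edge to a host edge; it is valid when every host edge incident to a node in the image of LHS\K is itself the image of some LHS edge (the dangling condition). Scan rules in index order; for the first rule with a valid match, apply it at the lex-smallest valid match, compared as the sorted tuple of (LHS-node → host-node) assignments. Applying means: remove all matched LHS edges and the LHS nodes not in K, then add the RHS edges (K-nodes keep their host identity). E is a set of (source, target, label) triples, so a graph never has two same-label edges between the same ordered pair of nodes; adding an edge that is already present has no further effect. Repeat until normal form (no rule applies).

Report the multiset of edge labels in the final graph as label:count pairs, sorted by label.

initial: |V|=8 |E|=4  E = 1-p->1 1-q->4 2-p->0 2-q->6
step 1: apply R1 at {0↦4, 1↦3, 2↦1}  → |V|=6 |E|=3  E = 1-p->1 2-p->0 2-q->6
step 2: apply R1 at {0↦6, 1↦5, 2↦2}  → |V|=4 |E|=2  E = 1-p->1 2-p->0
final graph: no rule applies after step 2
NF edges: [(1, 1, 'p'), (2, 0, 'p')]

Answer: p:2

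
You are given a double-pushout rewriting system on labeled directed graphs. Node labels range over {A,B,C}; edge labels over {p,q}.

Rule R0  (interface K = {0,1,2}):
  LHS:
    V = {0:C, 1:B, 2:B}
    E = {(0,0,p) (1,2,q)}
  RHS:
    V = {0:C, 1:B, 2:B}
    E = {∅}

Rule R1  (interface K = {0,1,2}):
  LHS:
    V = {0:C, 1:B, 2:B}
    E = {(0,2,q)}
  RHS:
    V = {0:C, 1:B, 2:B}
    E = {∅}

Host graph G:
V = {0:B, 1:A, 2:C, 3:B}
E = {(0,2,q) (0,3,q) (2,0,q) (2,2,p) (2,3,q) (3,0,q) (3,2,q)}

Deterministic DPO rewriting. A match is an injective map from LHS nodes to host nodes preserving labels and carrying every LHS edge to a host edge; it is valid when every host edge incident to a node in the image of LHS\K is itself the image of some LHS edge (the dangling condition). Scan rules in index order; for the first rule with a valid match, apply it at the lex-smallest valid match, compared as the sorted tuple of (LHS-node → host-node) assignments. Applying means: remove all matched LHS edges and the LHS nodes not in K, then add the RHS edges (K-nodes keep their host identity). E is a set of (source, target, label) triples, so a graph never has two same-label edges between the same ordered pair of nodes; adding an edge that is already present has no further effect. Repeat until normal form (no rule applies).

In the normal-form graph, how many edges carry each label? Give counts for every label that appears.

Answer: q:3

Derivation:
start.  V:4 E:7  edges: 0-q->2 0-q->3 2-q->0 2-p->2 2-q->3 3-q->0 3-q->2
1. fire R0 via {0↦2, 1↦0, 2↦3}  →  V:4 E:5  edges: 0-q->2 2-q->0 2-q->3 3-q->0 3-q->2
2. fire R1 via {0↦2, 1↦0, 2↦3}  →  V:4 E:4  edges: 0-q->2 2-q->0 3-q->0 3-q->2
3. fire R1 via {0↦2, 1↦3, 2↦0}  →  V:4 E:3  edges: 0-q->2 3-q->0 3-q->2
final graph: no rule applies after step 3
NF edges: [(0, 2, 'q'), (3, 0, 'q'), (3, 2, 'q')]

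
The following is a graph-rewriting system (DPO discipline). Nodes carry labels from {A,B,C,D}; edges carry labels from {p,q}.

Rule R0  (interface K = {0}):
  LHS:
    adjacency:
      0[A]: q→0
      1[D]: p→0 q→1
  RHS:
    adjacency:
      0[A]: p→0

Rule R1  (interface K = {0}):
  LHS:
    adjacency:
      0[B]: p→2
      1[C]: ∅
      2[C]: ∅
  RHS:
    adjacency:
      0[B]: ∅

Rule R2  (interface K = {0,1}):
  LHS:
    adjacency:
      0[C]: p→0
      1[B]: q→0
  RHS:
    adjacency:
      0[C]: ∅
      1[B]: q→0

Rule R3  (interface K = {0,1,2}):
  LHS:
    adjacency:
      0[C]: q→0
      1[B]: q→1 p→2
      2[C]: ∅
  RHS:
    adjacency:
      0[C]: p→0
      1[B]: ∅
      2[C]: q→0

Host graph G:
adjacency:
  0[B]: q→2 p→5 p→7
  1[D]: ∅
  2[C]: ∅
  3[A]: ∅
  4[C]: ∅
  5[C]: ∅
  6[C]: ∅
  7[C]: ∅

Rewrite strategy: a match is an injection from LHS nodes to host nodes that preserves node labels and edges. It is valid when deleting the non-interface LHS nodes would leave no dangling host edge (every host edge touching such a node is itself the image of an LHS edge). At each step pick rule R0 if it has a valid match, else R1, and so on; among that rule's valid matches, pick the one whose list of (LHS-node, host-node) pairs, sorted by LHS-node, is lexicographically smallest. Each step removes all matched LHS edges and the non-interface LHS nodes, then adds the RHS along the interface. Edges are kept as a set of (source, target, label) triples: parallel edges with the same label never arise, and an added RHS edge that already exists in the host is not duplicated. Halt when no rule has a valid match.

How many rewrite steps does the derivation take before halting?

Answer: 2

Derivation:
initial: |V|=8 |E|=3  E = 0-q->2 0-p->5 0-p->7
step 1: apply R1 at {0↦0, 1↦4, 2↦5}  → |V|=6 |E|=2  E = 0-q->2 0-p->7
step 2: apply R1 at {0↦0, 1↦6, 2↦7}  → |V|=4 |E|=1  E = 0-q->2
final graph: no rule applies after step 2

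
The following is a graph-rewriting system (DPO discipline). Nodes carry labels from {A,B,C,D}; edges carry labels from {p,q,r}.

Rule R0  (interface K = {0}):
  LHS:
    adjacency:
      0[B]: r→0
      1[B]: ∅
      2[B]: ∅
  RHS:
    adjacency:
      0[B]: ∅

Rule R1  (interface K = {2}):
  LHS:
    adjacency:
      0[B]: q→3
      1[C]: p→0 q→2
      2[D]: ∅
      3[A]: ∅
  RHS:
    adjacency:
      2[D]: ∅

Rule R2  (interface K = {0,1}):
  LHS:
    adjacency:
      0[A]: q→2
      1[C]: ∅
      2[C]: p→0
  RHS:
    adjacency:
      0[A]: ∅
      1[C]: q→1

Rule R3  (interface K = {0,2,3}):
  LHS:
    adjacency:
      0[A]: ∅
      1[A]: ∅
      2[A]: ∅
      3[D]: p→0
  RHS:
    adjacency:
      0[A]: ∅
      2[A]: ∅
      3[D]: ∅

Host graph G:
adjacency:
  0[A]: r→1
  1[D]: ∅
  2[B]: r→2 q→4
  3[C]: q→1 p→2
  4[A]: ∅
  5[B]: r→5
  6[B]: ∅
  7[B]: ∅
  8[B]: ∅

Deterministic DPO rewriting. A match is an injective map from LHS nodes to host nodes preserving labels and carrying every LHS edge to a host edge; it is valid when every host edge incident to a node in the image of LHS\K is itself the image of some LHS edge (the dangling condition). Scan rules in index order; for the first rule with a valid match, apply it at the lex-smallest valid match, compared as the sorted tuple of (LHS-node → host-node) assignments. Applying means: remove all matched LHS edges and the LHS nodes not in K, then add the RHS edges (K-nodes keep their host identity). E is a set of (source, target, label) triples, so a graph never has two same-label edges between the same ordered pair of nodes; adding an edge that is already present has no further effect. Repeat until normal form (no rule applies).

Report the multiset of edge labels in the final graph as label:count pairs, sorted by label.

Answer: r:2

Rewrite trace:
initial: |V|=9 |E|=6  E = 0-r->1 2-r->2 2-q->4 3-q->1 3-p->2 5-r->5
step 1: apply R0 at {0↦2, 1↦6, 2↦7}  → |V|=7 |E|=5  E = 0-r->1 2-q->4 3-q->1 3-p->2 5-r->5
step 2: apply R1 at {0↦2, 1↦3, 2↦1, 3↦4}  → |V|=4 |E|=2  E = 0-r->1 5-r->5
halt: no rule applies after step 2
NF edges: [(0, 1, 'r'), (5, 5, 'r')]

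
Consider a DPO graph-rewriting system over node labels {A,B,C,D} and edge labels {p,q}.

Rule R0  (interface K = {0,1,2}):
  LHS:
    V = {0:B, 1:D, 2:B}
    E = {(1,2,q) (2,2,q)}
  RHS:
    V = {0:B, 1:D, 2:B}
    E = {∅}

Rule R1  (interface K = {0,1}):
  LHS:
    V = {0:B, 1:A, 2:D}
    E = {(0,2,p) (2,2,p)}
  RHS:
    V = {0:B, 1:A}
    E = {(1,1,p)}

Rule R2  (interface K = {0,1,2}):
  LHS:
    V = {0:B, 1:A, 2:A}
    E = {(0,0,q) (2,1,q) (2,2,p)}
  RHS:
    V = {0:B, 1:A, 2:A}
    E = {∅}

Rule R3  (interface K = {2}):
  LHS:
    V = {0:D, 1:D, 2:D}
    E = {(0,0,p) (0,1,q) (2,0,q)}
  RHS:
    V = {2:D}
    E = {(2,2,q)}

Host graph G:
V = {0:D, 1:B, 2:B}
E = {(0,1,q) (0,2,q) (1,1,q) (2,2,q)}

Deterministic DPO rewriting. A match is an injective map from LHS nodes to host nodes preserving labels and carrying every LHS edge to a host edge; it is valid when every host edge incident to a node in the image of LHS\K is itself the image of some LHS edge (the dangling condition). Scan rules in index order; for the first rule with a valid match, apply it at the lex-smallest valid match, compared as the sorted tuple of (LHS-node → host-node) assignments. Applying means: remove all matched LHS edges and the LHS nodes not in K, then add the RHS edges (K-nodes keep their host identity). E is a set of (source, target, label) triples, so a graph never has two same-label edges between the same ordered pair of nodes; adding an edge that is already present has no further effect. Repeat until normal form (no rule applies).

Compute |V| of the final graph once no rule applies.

Answer: 3

Derivation:
initial: |V|=3 |E|=4  E = 0-q->1 0-q->2 1-q->1 2-q->2
step 1: apply R0 at {0↦1, 1↦0, 2↦2}  → |V|=3 |E|=2  E = 0-q->1 1-q->1
step 2: apply R0 at {0↦2, 1↦0, 2↦1}  → |V|=3 |E|=0  E = ∅
final graph: no rule applies after step 2
NF nodes: {0:D, 1:B, 2:B}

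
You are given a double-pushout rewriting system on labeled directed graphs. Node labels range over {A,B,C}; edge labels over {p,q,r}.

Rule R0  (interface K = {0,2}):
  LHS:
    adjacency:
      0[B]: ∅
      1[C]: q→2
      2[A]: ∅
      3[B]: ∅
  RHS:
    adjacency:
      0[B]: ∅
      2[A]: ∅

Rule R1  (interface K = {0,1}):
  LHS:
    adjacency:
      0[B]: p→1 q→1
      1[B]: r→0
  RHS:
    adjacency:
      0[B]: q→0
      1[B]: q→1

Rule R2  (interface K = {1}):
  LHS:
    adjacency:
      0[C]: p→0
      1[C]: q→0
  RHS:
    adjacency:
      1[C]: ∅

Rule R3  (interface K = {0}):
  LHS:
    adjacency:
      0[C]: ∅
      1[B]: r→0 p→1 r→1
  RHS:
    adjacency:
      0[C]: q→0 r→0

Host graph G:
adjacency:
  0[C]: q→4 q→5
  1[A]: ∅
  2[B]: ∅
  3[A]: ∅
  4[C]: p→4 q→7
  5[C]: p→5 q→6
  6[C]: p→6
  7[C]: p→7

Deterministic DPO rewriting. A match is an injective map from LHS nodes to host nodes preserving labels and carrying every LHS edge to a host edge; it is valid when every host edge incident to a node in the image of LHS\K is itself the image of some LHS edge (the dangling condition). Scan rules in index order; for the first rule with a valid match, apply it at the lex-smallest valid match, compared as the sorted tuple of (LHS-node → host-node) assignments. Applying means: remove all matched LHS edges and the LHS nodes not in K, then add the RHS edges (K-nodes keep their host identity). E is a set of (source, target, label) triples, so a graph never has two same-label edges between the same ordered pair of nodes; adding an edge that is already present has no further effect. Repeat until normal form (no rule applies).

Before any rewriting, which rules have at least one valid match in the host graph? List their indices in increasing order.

R0: no valid match — LHS pattern not found
R1: no valid match — LHS pattern not found
R2: 2 valid matches — {0↦6, 1↦5}, {0↦7, 1↦4}
R3: no valid match — LHS pattern not found

Answer: [R2]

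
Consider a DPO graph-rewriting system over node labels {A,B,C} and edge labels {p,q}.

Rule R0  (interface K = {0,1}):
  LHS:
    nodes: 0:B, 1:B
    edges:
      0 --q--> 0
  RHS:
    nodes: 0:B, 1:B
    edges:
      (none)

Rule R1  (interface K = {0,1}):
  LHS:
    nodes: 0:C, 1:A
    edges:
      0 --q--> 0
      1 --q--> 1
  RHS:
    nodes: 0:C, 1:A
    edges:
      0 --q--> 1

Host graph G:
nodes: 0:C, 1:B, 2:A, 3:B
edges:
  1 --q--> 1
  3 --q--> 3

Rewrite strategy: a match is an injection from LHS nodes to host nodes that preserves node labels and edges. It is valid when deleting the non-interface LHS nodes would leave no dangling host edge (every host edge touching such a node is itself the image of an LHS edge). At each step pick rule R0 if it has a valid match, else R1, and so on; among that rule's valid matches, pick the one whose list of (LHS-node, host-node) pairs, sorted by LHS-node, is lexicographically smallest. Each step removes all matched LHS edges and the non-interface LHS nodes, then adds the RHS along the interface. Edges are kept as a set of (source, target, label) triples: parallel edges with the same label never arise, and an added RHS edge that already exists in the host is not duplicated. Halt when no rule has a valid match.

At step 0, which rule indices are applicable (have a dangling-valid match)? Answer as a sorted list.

R0: 2 valid matches — {0↦1, 1↦3}, {0↦3, 1↦1}
R1: no valid match — LHS pattern not found

Answer: [R0]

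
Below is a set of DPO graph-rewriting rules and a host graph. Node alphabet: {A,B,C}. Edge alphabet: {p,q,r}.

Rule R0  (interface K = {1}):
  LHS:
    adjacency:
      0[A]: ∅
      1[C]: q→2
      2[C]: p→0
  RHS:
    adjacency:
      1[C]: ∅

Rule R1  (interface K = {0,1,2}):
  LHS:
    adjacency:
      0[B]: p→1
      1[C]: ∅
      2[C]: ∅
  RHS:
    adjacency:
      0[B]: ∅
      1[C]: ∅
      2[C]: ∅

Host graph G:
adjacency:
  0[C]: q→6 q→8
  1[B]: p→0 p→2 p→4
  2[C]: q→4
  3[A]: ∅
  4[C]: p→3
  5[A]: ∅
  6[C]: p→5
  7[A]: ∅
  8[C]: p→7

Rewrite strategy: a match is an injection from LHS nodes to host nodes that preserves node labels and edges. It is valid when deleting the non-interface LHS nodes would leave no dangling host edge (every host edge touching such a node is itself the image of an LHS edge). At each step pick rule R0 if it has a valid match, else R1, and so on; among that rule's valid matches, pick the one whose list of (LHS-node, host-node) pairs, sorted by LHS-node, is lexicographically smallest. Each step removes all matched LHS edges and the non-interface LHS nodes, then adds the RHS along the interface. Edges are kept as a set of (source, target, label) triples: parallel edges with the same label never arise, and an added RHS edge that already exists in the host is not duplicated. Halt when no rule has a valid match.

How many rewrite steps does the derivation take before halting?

Answer: 6

Steps:
start.  V:9 E:9  edges: 0-q->6 0-q->8 1-p->0 1-p->2 1-p->4 2-q->4 4-p->3 6-p->5 8-p->7
1. fire R0 via {0↦5, 1↦0, 2↦6}  →  V:7 E:7  edges: 0-q->8 1-p->0 1-p->2 1-p->4 2-q->4 4-p->3 8-p->7
2. fire R0 via {0↦7, 1↦0, 2↦8}  →  V:5 E:5  edges: 1-p->0 1-p->2 1-p->4 2-q->4 4-p->3
3. fire R1 via {0↦1, 1↦0, 2↦2}  →  V:5 E:4  edges: 1-p->2 1-p->4 2-q->4 4-p->3
4. fire R1 via {0↦1, 1↦2, 2↦0}  →  V:5 E:3  edges: 1-p->4 2-q->4 4-p->3
5. fire R1 via {0↦1, 1↦4, 2↦0}  →  V:5 E:2  edges: 2-q->4 4-p->3
6. fire R0 via {0↦3, 1↦2, 2↦4}  →  V:3 E:0  edges: ∅
normal form: no rule applies after step 6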